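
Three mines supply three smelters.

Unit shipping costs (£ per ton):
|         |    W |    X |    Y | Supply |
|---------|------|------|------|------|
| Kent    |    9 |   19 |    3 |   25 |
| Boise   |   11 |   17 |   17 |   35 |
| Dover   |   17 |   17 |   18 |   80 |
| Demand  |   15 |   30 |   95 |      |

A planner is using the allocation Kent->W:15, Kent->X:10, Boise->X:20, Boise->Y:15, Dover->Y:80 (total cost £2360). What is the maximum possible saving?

Current plan cost = 15·9 + 10·19 + 20·17 + 15·17 + 80·18 = £2360.
Optimal plan:
  Kent->Y: 25 × £3 = £75
  Boise->W: 15 × £11 = £165
  Boise->Y: 20 × £17 = £340
  Dover->X: 30 × £17 = £510
  Dover->Y: 50 × £18 = £900
Optimal cost = £1990.
Saving = 2360 − 1990 = £370.

370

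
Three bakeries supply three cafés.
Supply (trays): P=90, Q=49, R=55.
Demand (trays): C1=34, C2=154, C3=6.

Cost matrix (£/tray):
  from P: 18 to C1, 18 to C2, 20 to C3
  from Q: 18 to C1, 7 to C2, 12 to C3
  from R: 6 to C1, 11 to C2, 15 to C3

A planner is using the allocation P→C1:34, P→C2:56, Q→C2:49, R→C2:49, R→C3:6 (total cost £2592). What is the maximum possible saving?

Current plan cost = 34·18 + 56·18 + 49·7 + 49·11 + 6·15 = £2592.
Optimal plan:
  P–C2: 84 trays
  P–C3: 6 trays
  Q–C2: 49 trays
  R–C1: 34 trays
  R–C2: 21 trays
Optimal cost = £2410.
Saving = 2592 − 2410 = £182.

182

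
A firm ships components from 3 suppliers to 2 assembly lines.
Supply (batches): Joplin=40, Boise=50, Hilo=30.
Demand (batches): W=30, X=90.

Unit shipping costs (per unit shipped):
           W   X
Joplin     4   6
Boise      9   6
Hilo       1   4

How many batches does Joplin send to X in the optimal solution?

40

Optimal shipments:
  Joplin→X: 40 × 6 = 240
  Boise→X: 50 × 6 = 300
  Hilo→W: 30 × 1 = 30
Total cost = 570.
So Joplin→X carries 40 batches.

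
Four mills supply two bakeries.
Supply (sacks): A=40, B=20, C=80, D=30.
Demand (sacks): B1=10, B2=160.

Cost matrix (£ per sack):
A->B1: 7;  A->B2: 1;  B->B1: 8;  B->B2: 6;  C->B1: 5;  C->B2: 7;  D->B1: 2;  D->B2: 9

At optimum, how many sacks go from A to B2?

40

Optimal shipments:
  A to B2: 40 × £1 = £40
  B to B2: 20 × £6 = £120
  C to B2: 80 × £7 = £560
  D to B1: 10 × £2 = £20
  D to B2: 20 × £9 = £180
Total cost = £920.
So A→B2 carries 40 sacks.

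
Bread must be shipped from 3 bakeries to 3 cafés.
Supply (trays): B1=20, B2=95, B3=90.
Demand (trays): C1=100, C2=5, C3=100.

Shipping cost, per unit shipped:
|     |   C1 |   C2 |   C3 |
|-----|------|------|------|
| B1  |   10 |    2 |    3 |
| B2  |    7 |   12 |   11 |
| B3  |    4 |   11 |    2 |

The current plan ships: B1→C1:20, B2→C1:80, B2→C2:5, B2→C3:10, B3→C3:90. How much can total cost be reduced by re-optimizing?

Current plan cost = 20·10 + 80·7 + 5·12 + 10·11 + 90·2 = 1110.
Optimal plan:
  B1->C2: 5 × 2 = 10
  B1->C3: 15 × 3 = 45
  B2->C1: 95 × 7 = 665
  B3->C1: 5 × 4 = 20
  B3->C3: 85 × 2 = 170
Optimal cost = 910.
Saving = 1110 − 910 = 200.

200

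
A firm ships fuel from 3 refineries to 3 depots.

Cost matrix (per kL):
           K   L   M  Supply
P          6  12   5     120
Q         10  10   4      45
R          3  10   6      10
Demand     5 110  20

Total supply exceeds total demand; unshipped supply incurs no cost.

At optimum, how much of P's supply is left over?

An optimal plan:
  P->L: 60 × 12 = 720
  P->M: 20 × 5 = 100
  Q->L: 45 × 10 = 450
  R->K: 5 × 3 = 15
  R->L: 5 × 10 = 50
Total cost = 1335.
P ships 80 of its 120, leaving 40.

40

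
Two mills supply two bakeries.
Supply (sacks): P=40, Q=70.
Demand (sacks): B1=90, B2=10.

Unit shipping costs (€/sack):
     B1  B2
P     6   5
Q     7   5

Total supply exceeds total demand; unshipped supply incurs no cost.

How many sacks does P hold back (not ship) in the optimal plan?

0

An optimal plan:
  P–B1: 40 × €6 = €240
  Q–B1: 50 × €7 = €350
  Q–B2: 10 × €5 = €50
Total cost = €640.
P ships 40 of its 40, leaving 0.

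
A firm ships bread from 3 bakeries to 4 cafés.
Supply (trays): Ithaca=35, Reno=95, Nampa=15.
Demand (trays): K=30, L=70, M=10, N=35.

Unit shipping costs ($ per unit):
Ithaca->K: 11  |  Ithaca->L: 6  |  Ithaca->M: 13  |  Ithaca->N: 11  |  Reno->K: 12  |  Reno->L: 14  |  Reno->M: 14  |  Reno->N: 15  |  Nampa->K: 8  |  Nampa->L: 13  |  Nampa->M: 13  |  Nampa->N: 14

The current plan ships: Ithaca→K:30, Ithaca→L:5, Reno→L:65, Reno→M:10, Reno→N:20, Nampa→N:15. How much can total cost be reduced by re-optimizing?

Current plan cost = 30·11 + 5·6 + 65·14 + 10·14 + 20·15 + 15·14 = $1920.
Optimal plan:
  Ithaca→L: 35 trays
  Reno→K: 15 trays
  Reno→L: 35 trays
  Reno→M: 10 trays
  Reno→N: 35 trays
  Nampa→K: 15 trays
Optimal cost = $1665.
Saving = 1920 − 1665 = $255.

255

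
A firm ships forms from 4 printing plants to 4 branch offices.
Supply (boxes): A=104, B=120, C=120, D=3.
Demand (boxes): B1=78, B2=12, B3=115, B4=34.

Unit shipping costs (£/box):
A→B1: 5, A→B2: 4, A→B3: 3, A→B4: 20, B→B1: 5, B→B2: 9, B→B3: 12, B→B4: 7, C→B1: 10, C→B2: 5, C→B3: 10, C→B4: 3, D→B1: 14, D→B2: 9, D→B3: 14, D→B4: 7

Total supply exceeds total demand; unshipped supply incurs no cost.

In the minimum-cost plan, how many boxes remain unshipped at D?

3

Minimum-cost shipments:
  A to B3: 104 × £3 = £312
  B to B1: 78 × £5 = £390
  C to B2: 12 × £5 = £60
  C to B3: 11 × £10 = £110
  C to B4: 34 × £3 = £102
Total cost = £974.
D ships 0 of its 3, leaving 3.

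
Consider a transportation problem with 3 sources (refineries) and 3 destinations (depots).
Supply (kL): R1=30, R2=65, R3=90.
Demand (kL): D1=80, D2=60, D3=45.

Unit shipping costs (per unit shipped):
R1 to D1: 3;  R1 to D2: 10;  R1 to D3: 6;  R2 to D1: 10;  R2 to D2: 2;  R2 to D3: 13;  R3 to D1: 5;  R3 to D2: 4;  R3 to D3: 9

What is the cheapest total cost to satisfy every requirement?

One minimum-cost allocation:
  R1–D3: 30 × 6 = 180
  R2–D2: 60 × 2 = 120
  R2–D3: 5 × 13 = 65
  R3–D1: 80 × 5 = 400
  R3–D3: 10 × 9 = 90
Total = 180 + 120 + 65 + 400 + 90 = 855.

855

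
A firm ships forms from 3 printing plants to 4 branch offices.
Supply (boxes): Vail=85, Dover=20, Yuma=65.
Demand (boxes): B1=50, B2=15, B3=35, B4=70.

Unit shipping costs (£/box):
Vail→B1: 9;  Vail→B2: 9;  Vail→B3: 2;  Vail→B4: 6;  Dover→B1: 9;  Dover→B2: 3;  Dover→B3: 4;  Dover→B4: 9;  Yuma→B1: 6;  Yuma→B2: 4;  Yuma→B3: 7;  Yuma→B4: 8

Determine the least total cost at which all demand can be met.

875

An optimal shipping plan:
  Vail->B3: 30 boxes
  Vail->B4: 55 boxes
  Dover->B2: 15 boxes
  Dover->B3: 5 boxes
  Yuma->B1: 50 boxes
  Yuma->B4: 15 boxes
Total cost = £875.
(Supply check: Vail ships 85; Dover ships 20; Yuma ships 65.)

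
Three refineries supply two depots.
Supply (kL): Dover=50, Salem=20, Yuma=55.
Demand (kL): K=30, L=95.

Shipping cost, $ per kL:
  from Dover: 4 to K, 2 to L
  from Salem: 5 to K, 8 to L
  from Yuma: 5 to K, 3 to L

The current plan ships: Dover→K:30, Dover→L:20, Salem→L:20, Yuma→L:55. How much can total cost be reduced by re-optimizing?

Current plan cost = 30·4 + 20·2 + 20·8 + 55·3 = $485.
Optimal plan:
  Dover->K: 10 × $4 = $40
  Dover->L: 40 × $2 = $80
  Salem->K: 20 × $5 = $100
  Yuma->L: 55 × $3 = $165
Optimal cost = $385.
Saving = 485 − 385 = $100.

100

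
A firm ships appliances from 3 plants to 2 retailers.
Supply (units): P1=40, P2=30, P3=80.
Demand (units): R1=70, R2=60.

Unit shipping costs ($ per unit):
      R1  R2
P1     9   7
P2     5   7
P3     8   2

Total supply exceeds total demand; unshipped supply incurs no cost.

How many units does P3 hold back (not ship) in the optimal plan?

0

An optimal plan:
  P1 to R1: 20 × $9 = $180
  P2 to R1: 30 × $5 = $150
  P3 to R1: 20 × $8 = $160
  P3 to R2: 60 × $2 = $120
Total cost = $610.
P3 ships 80 of its 80, leaving 0.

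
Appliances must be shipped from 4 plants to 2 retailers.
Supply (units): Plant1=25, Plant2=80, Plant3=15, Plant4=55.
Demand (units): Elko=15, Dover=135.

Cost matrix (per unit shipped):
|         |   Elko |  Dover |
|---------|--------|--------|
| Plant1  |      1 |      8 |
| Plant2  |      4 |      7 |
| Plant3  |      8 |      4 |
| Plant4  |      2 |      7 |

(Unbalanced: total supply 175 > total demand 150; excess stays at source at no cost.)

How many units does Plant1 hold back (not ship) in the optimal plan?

10

An optimal plan:
  Plant1 to Elko: 15 × 1 = 15
  Plant2 to Dover: 80 × 7 = 560
  Plant3 to Dover: 15 × 4 = 60
  Plant4 to Dover: 40 × 7 = 280
Total cost = 915.
Plant1 ships 15 of its 25, leaving 10.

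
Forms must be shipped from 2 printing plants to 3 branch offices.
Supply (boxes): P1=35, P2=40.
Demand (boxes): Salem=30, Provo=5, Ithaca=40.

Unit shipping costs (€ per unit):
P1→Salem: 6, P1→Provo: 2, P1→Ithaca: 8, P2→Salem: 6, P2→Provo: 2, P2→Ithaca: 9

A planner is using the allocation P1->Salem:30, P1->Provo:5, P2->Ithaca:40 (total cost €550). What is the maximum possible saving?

35

Current plan cost = 30·6 + 5·2 + 40·9 = €550.
Optimal plan:
  P1–Ithaca: 35 boxes
  P2–Salem: 30 boxes
  P2–Provo: 5 boxes
  P2–Ithaca: 5 boxes
Optimal cost = €515.
Saving = 550 − 515 = €35.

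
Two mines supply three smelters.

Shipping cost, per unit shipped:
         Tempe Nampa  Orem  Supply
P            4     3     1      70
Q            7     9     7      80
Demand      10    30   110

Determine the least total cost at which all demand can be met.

690

Optimal allocation:
  P–Nampa: 30 × 3 = 90
  P–Orem: 40 × 1 = 40
  Q–Tempe: 10 × 7 = 70
  Q–Orem: 70 × 7 = 490
Total = 90 + 40 + 70 + 490 = 690.
(Supply check: P ships 70; Q ships 80.)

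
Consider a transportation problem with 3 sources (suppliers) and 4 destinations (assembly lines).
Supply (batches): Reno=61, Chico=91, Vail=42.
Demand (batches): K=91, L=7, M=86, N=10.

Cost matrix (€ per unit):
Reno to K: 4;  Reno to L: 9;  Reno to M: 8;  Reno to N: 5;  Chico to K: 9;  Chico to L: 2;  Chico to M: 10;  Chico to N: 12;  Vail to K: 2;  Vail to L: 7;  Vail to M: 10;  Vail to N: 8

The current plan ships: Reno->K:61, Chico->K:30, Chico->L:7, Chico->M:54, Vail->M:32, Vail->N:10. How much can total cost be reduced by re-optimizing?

Current plan cost = 61·4 + 30·9 + 7·2 + 54·10 + 32·10 + 10·8 = €1468.
Optimal plan:
  Reno->K: 49 × €4 = €196
  Reno->M: 2 × €8 = €16
  Reno->N: 10 × €5 = €50
  Chico->L: 7 × €2 = €14
  Chico->M: 84 × €10 = €840
  Vail->K: 42 × €2 = €84
Optimal cost = €1200.
Saving = 1468 − 1200 = €268.

268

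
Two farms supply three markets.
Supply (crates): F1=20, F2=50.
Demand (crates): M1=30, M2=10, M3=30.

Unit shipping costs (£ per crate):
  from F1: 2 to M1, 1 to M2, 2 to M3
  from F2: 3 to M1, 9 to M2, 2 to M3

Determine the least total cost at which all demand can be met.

150

One minimum-cost allocation:
  F1->M1: 10 × £2 = £20
  F1->M2: 10 × £1 = £10
  F2->M1: 20 × £3 = £60
  F2->M3: 30 × £2 = £60
Total = 20 + 10 + 60 + 60 = £150.
(Supply check: F1 ships 20; F2 ships 50.)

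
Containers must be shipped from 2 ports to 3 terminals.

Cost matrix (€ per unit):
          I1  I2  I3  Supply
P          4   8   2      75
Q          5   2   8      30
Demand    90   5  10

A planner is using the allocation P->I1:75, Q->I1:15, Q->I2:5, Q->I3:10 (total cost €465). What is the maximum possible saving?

Current plan cost = 75·4 + 15·5 + 5·2 + 10·8 = €465.
Optimal plan:
  P to I1: 65 × €4 = €260
  P to I3: 10 × €2 = €20
  Q to I1: 25 × €5 = €125
  Q to I2: 5 × €2 = €10
Optimal cost = €415.
Saving = 465 − 415 = €50.

50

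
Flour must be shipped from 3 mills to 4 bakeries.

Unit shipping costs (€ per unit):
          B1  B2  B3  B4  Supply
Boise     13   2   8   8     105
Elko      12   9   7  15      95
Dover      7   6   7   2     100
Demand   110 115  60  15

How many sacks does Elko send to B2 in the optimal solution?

10

Solving gives:
  Boise->B2: 105 sacks
  Elko->B1: 25 sacks
  Elko->B2: 10 sacks
  Elko->B3: 60 sacks
  Dover->B1: 85 sacks
  Dover->B4: 15 sacks
Total cost = €1645.
So Elko→B2 carries 10 sacks.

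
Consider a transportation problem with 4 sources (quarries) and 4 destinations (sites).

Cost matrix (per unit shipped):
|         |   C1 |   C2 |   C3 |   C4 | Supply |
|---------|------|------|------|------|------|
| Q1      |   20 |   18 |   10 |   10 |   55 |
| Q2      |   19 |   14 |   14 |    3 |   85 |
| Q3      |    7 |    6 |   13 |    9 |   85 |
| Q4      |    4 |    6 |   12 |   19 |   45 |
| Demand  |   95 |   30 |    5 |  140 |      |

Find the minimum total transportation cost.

1560

One minimum-cost allocation:
  Q1→C3: 5 truckloads
  Q1→C4: 50 truckloads
  Q2→C4: 85 truckloads
  Q3→C1: 50 truckloads
  Q3→C2: 30 truckloads
  Q3→C4: 5 truckloads
  Q4→C1: 45 truckloads
Total cost = 1560.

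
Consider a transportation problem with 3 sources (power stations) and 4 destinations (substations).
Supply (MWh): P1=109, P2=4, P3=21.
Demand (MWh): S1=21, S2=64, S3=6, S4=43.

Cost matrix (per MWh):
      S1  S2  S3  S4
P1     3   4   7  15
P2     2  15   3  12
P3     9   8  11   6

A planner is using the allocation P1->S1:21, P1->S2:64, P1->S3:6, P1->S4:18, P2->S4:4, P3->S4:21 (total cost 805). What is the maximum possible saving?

Current plan cost = 21·3 + 64·4 + 6·7 + 18·15 + 4·12 + 21·6 = 805.
Optimal plan:
  P1->S1: 21 × 3 = 63
  P1->S2: 64 × 4 = 256
  P1->S3: 2 × 7 = 14
  P1->S4: 22 × 15 = 330
  P2->S3: 4 × 3 = 12
  P3->S4: 21 × 6 = 126
Optimal cost = 801.
Saving = 805 − 801 = 4.

4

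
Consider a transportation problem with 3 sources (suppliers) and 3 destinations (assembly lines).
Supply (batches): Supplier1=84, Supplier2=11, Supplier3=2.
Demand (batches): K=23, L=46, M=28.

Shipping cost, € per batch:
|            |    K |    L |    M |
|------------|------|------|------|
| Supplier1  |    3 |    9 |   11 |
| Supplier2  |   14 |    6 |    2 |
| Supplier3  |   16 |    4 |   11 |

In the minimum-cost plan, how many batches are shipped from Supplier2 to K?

0

Solving gives:
  Supplier1→K: 23 batches
  Supplier1→L: 44 batches
  Supplier1→M: 17 batches
  Supplier2→M: 11 batches
  Supplier3→L: 2 batches
Total cost = €682.
The route Supplier2→K is not used.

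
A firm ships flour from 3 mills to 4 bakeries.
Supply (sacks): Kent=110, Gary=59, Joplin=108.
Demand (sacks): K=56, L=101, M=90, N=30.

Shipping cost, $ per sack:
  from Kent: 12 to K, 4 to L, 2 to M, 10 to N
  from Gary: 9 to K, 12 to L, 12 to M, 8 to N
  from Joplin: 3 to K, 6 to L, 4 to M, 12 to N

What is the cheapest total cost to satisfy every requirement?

1328

Optimal allocation:
  Kent to L: 101 sacks
  Kent to M: 9 sacks
  Gary to K: 29 sacks
  Gary to N: 30 sacks
  Joplin to K: 27 sacks
  Joplin to M: 81 sacks
Total cost = $1328.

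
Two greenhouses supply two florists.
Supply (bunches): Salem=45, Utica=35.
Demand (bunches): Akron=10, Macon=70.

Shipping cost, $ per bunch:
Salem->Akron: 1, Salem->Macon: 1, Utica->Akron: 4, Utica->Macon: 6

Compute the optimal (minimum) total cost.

235

One minimum-cost allocation:
  Salem–Macon: 45 bunches
  Utica–Akron: 10 bunches
  Utica–Macon: 25 bunches
Total cost = $235.
(Supply check: Salem ships 45; Utica ships 35.)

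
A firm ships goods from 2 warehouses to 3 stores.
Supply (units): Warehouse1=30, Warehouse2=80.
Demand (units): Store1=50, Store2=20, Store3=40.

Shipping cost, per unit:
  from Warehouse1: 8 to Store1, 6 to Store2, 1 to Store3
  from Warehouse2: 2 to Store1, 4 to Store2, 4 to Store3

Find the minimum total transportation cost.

A cheapest plan:
  Warehouse1→Store3: 30 × 1 = 30
  Warehouse2→Store1: 50 × 2 = 100
  Warehouse2→Store2: 20 × 4 = 80
  Warehouse2→Store3: 10 × 4 = 40
Total = 30 + 100 + 80 + 40 = 250.
(Supply check: Warehouse1 ships 30; Warehouse2 ships 80.)

250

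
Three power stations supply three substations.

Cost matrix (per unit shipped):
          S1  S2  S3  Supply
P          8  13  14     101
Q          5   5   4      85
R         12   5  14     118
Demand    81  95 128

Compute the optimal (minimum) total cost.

2065

One minimum-cost allocation:
  P→S1: 81 MWh
  P→S3: 20 MWh
  Q→S3: 85 MWh
  R→S2: 95 MWh
  R→S3: 23 MWh
Total cost = 2065.
(Supply check: P ships 101; Q ships 85; R ships 118.)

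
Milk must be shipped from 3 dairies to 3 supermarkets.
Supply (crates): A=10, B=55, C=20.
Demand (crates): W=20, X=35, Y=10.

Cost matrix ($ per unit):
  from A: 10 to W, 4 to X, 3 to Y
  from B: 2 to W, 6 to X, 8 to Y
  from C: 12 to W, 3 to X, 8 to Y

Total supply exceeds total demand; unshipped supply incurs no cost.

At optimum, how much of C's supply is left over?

0

Minimum-cost shipments:
  A to Y: 10 crates
  B to W: 20 crates
  B to X: 15 crates
  C to X: 20 crates
Total cost = $220.
C ships 20 of its 20, leaving 0.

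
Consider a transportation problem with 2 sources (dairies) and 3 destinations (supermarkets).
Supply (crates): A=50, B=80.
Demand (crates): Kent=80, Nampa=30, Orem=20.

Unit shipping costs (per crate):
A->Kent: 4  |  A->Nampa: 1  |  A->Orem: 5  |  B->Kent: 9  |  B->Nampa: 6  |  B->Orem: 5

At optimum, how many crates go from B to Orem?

20

The minimum-cost plan:
  A->Kent: 20 × 4 = 80
  A->Nampa: 30 × 1 = 30
  B->Kent: 60 × 9 = 540
  B->Orem: 20 × 5 = 100
Total cost = 750.
So B→Orem carries 20 crates.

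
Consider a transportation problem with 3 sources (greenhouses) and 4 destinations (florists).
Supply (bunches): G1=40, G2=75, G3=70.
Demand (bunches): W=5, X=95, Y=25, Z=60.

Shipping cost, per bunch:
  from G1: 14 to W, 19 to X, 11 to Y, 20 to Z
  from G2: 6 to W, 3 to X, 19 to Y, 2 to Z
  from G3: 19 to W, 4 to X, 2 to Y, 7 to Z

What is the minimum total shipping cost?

980

Optimal allocation:
  G1→W: 5 bunches
  G1→X: 10 bunches
  G1→Y: 25 bunches
  G2→X: 15 bunches
  G2→Z: 60 bunches
  G3→X: 70 bunches
Total cost = 980.
(Supply check: G1 ships 40; G2 ships 75; G3 ships 70.)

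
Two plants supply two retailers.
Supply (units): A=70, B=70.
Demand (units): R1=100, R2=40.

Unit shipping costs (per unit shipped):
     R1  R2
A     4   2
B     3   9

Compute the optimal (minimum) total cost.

410

One minimum-cost allocation:
  A to R1: 30 × 4 = 120
  A to R2: 40 × 2 = 80
  B to R1: 70 × 3 = 210
Total = 120 + 80 + 210 = 410.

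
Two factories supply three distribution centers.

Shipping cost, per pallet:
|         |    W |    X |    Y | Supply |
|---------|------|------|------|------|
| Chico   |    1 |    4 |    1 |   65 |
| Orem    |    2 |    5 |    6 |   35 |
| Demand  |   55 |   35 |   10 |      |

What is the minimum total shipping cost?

240

Optimal allocation:
  Chico->W: 20 × 1 = 20
  Chico->X: 35 × 4 = 140
  Chico->Y: 10 × 1 = 10
  Orem->W: 35 × 2 = 70
Total = 20 + 140 + 10 + 70 = 240.
(Supply check: Chico ships 65; Orem ships 35.)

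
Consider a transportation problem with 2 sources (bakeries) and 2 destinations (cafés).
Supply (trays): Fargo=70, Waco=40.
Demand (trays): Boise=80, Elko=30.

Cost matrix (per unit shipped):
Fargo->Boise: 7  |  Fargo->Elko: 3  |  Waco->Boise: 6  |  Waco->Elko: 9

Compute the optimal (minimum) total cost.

610

One minimum-cost allocation:
  Fargo->Boise: 40 × 7 = 280
  Fargo->Elko: 30 × 3 = 90
  Waco->Boise: 40 × 6 = 240
Total = 280 + 90 + 240 = 610.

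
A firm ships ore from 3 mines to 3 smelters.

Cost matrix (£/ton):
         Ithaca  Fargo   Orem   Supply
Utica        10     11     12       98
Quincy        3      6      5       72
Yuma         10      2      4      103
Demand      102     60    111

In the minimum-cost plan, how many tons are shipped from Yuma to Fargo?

The minimum-cost plan:
  Utica–Ithaca: 30 × £10 = £300
  Utica–Orem: 68 × £12 = £816
  Quincy–Ithaca: 72 × £3 = £216
  Yuma–Fargo: 60 × £2 = £120
  Yuma–Orem: 43 × £4 = £172
Total cost = £1624.
So Yuma→Fargo carries 60 tons.

60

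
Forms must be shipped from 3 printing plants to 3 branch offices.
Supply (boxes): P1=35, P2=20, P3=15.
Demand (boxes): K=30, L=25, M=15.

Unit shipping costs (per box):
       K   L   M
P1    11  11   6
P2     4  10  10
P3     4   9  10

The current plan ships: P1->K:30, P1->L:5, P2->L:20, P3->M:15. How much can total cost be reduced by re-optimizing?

Current plan cost = 30·11 + 5·11 + 20·10 + 15·10 = 735.
Optimal plan:
  P1 to L: 20 × 11 = 220
  P1 to M: 15 × 6 = 90
  P2 to K: 20 × 4 = 80
  P3 to K: 10 × 4 = 40
  P3 to L: 5 × 9 = 45
Optimal cost = 475.
Saving = 735 − 475 = 260.

260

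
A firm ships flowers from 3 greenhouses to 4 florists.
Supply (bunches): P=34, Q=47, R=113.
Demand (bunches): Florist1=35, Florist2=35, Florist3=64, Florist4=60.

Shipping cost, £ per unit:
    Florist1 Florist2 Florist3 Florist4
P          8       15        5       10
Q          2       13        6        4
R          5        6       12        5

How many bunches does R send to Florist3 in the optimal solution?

Optimal shipments:
  P to Florist3: 34 × £5 = £170
  Q to Florist1: 17 × £2 = £34
  Q to Florist3: 30 × £6 = £180
  R to Florist1: 18 × £5 = £90
  R to Florist2: 35 × £6 = £210
  R to Florist4: 60 × £5 = £300
Total cost = £984.
The route R→Florist3 is not used.

0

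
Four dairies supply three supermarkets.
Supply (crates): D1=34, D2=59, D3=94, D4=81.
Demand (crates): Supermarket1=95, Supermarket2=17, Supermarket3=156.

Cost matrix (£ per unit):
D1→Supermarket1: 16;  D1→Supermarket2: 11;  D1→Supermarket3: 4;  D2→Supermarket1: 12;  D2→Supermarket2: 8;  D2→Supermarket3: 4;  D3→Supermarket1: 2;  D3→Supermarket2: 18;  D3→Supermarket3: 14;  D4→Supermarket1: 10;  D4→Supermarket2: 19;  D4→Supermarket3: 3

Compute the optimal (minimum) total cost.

One minimum-cost allocation:
  D1→Supermarket3: 34 × £4 = £136
  D2→Supermarket2: 17 × £8 = £136
  D2→Supermarket3: 42 × £4 = £168
  D3→Supermarket1: 94 × £2 = £188
  D4→Supermarket1: 1 × £10 = £10
  D4→Supermarket3: 80 × £3 = £240
Total = 136 + 136 + 168 + 188 + 10 + 240 = £878.
(Supply check: D1 ships 34; D2 ships 59; D3 ships 94; D4 ships 81.)

878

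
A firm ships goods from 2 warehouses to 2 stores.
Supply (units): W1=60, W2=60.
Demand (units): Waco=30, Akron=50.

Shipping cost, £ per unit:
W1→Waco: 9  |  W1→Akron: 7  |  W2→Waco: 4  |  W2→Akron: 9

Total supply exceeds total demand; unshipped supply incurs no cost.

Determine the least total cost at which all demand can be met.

470

Optimal allocation:
  W1→Akron: 50 units
  W2→Waco: 30 units
Total cost = £470.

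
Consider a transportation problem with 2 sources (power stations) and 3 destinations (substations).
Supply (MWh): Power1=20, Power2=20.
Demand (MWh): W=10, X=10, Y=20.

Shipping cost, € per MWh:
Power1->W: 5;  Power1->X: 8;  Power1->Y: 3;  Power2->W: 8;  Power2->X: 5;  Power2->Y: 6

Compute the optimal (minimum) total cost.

A cheapest plan:
  Power1→W: 10 × €5 = €50
  Power1→Y: 10 × €3 = €30
  Power2→X: 10 × €5 = €50
  Power2→Y: 10 × €6 = €60
Total = 50 + 30 + 50 + 60 = €190.
(Supply check: Power1 ships 20; Power2 ships 20.)

190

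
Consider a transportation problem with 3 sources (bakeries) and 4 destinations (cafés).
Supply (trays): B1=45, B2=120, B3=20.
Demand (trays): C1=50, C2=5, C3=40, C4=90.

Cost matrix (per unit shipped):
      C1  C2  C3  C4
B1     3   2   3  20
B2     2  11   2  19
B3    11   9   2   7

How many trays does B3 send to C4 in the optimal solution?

The minimum-cost plan:
  B1→C2: 5 × 2 = 10
  B1→C3: 40 × 3 = 120
  B2→C1: 50 × 2 = 100
  B2→C4: 70 × 19 = 1330
  B3→C4: 20 × 7 = 140
Total cost = 1700.
So B3→C4 carries 20 trays.

20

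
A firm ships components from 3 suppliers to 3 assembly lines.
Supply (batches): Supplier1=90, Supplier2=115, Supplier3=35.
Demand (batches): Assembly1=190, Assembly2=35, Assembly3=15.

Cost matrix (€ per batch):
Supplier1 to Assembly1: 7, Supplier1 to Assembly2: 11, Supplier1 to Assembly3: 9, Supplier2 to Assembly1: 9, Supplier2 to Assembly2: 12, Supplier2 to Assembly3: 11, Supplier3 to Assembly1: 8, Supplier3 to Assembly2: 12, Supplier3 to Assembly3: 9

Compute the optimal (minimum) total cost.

2065

One minimum-cost allocation:
  Supplier1 to Assembly1: 90 × €7 = €630
  Supplier2 to Assembly1: 80 × €9 = €720
  Supplier2 to Assembly2: 35 × €12 = €420
  Supplier3 to Assembly1: 20 × €8 = €160
  Supplier3 to Assembly3: 15 × €9 = €135
Total = 630 + 720 + 420 + 160 + 135 = €2065.
(Supply check: Supplier1 ships 90; Supplier2 ships 115; Supplier3 ships 35.)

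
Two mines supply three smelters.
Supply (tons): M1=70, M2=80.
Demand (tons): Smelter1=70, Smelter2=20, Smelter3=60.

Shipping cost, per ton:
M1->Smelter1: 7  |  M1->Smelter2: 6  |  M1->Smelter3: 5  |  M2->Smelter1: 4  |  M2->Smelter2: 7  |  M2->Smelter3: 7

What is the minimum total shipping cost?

A cheapest plan:
  M1->Smelter2: 10 tons
  M1->Smelter3: 60 tons
  M2->Smelter1: 70 tons
  M2->Smelter2: 10 tons
Total cost = 710.
(Supply check: M1 ships 70; M2 ships 80.)

710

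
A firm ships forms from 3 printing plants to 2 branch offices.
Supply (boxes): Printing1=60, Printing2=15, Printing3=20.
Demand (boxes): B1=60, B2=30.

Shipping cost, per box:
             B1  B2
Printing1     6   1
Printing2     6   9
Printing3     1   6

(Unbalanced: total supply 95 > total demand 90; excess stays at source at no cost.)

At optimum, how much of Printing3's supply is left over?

An optimal plan:
  Printing1 to B1: 25 boxes
  Printing1 to B2: 30 boxes
  Printing2 to B1: 15 boxes
  Printing3 to B1: 20 boxes
Total cost = 290.
Printing3 ships 20 of its 20, leaving 0.

0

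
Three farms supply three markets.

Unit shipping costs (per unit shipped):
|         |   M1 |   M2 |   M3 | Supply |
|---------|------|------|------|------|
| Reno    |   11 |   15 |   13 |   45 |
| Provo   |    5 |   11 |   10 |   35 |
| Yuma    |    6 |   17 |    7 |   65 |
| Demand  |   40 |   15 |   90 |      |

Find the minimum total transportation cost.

1235

A cheapest plan:
  Reno→M1: 5 × 11 = 55
  Reno→M2: 15 × 15 = 225
  Reno→M3: 25 × 13 = 325
  Provo→M1: 35 × 5 = 175
  Yuma→M3: 65 × 7 = 455
Total = 55 + 225 + 325 + 175 + 455 = 1235.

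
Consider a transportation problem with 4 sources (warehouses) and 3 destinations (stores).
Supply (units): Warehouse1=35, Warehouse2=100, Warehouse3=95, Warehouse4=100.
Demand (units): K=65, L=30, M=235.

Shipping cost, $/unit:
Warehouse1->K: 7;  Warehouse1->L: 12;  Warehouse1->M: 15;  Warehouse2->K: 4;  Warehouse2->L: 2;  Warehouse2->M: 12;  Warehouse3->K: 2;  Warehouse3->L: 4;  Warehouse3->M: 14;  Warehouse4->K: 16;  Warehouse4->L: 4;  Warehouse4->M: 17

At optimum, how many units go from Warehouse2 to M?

100

Optimal shipments:
  Warehouse1–M: 35 × $15 = $525
  Warehouse2–M: 100 × $12 = $1200
  Warehouse3–K: 65 × $2 = $130
  Warehouse3–M: 30 × $14 = $420
  Warehouse4–L: 30 × $4 = $120
  Warehouse4–M: 70 × $17 = $1190
Total cost = $3585.
So Warehouse2→M carries 100 units.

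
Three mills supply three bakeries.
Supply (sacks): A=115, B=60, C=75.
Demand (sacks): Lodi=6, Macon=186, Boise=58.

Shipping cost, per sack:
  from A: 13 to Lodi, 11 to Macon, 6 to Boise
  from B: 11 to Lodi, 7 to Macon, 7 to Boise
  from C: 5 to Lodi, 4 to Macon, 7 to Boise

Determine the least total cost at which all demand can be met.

One minimum-cost allocation:
  A→Macon: 57 × 11 = 627
  A→Boise: 58 × 6 = 348
  B→Macon: 60 × 7 = 420
  C→Lodi: 6 × 5 = 30
  C→Macon: 69 × 4 = 276
Total = 627 + 348 + 420 + 30 + 276 = 1701.

1701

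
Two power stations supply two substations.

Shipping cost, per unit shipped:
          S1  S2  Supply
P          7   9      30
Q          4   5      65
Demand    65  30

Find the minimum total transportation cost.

Optimal allocation:
  P to S1: 30 MWh
  Q to S1: 35 MWh
  Q to S2: 30 MWh
Total cost = 500.
(Supply check: P ships 30; Q ships 65.)

500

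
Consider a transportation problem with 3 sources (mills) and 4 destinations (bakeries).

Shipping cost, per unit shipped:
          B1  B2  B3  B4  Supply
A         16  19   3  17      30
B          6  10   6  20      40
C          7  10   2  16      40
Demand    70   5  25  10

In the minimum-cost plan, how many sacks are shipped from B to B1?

Optimal shipments:
  A→B3: 20 sacks
  A→B4: 10 sacks
  B→B1: 40 sacks
  C→B1: 30 sacks
  C→B2: 5 sacks
  C→B3: 5 sacks
Total cost = 740.
So B→B1 carries 40 sacks.

40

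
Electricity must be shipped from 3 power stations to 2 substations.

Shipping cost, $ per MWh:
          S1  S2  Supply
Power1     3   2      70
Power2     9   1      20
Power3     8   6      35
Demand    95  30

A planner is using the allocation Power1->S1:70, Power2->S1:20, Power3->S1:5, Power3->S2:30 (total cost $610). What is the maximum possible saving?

120

Current plan cost = 70·3 + 20·9 + 5·8 + 30·6 = $610.
Optimal plan:
  Power1–S1: 70 × $3 = $210
  Power2–S2: 20 × $1 = $20
  Power3–S1: 25 × $8 = $200
  Power3–S2: 10 × $6 = $60
Optimal cost = $490.
Saving = 610 − 490 = $120.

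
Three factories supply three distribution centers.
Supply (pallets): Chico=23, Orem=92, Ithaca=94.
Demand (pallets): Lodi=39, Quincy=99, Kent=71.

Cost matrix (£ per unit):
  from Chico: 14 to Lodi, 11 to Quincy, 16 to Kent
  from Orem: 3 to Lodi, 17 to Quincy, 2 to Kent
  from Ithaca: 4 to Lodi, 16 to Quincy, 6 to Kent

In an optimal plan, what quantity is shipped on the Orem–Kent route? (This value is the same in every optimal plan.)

71

Optimal shipments:
  Chico–Quincy: 23 × £11 = £253
  Orem–Lodi: 21 × £3 = £63
  Orem–Kent: 71 × £2 = £142
  Ithaca–Lodi: 18 × £4 = £72
  Ithaca–Quincy: 76 × £16 = £1216
Total cost = £1746.
So Orem→Kent carries 71 pallets.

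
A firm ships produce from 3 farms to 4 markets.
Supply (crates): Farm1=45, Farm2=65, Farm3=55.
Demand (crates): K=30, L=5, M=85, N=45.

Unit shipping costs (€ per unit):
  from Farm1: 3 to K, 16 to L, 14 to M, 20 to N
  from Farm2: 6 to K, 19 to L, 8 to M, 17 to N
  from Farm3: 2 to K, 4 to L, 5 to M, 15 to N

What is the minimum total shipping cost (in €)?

One minimum-cost allocation:
  Farm1 to K: 30 × €3 = €90
  Farm1 to N: 15 × €20 = €300
  Farm2 to M: 35 × €8 = €280
  Farm2 to N: 30 × €17 = €510
  Farm3 to L: 5 × €4 = €20
  Farm3 to M: 50 × €5 = €250
Total = 90 + 300 + 280 + 510 + 20 + 250 = €1450.
(Supply check: Farm1 ships 45; Farm2 ships 65; Farm3 ships 55.)

1450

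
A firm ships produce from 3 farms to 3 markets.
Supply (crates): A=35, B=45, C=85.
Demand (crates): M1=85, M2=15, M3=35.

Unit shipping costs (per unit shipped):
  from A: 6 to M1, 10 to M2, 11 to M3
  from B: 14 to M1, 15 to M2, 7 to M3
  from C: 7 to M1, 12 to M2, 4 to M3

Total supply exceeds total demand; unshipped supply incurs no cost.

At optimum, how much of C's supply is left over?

0

Minimum-cost shipments:
  A->M1: 20 × 6 = 120
  A->M2: 15 × 10 = 150
  B->M3: 15 × 7 = 105
  C->M1: 65 × 7 = 455
  C->M3: 20 × 4 = 80
Total cost = 910.
C ships 85 of its 85, leaving 0.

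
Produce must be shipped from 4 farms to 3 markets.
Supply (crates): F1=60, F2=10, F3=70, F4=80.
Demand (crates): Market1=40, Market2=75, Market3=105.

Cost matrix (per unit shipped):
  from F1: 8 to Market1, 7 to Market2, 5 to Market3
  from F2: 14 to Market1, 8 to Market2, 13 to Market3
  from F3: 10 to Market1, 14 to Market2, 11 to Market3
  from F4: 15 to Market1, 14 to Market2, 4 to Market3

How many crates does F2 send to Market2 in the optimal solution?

Solving gives:
  F1→Market2: 60 × 7 = 420
  F2→Market2: 10 × 8 = 80
  F3→Market1: 40 × 10 = 400
  F3→Market2: 5 × 14 = 70
  F3→Market3: 25 × 11 = 275
  F4→Market3: 80 × 4 = 320
Total cost = 1565.
So F2→Market2 carries 10 crates.

10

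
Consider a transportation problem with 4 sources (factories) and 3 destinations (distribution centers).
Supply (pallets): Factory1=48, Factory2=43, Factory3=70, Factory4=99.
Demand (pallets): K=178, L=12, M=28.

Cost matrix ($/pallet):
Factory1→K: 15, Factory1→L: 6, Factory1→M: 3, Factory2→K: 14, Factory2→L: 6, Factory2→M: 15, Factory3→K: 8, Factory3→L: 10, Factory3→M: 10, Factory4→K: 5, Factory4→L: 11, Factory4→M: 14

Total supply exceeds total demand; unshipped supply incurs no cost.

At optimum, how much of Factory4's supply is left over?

0

Minimum-cost shipments:
  Factory1–L: 12 × $6 = $72
  Factory1–M: 28 × $3 = $84
  Factory2–K: 9 × $14 = $126
  Factory3–K: 70 × $8 = $560
  Factory4–K: 99 × $5 = $495
Total cost = $1337.
Factory4 ships 99 of its 99, leaving 0.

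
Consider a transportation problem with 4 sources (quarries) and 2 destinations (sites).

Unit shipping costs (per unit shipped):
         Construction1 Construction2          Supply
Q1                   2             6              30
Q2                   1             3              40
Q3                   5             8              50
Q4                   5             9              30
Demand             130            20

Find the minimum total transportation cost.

540

An optimal shipping plan:
  Q1→Construction1: 30 × 2 = 60
  Q2→Construction1: 20 × 1 = 20
  Q2→Construction2: 20 × 3 = 60
  Q3→Construction1: 50 × 5 = 250
  Q4→Construction1: 30 × 5 = 150
Total = 60 + 20 + 60 + 250 + 150 = 540.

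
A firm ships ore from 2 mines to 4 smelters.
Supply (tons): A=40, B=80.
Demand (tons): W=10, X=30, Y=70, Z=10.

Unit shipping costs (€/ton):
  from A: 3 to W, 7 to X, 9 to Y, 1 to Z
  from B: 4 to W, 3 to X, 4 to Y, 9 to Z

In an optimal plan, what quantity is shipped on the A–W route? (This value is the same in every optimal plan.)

Optimal shipments:
  A→W: 10 × €3 = €30
  A→X: 20 × €7 = €140
  A→Z: 10 × €1 = €10
  B→X: 10 × €3 = €30
  B→Y: 70 × €4 = €280
Total cost = €490.
So A→W carries 10 tons.

10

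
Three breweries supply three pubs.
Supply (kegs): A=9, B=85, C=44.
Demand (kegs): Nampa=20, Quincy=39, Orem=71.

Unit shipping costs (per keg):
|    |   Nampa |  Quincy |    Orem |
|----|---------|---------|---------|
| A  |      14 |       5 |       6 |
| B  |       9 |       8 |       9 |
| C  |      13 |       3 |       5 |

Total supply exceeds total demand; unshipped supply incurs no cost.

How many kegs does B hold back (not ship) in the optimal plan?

8

An optimal plan:
  A->Orem: 9 × 6 = 54
  B->Nampa: 20 × 9 = 180
  B->Orem: 57 × 9 = 513
  C->Quincy: 39 × 3 = 117
  C->Orem: 5 × 5 = 25
Total cost = 889.
B ships 77 of its 85, leaving 8.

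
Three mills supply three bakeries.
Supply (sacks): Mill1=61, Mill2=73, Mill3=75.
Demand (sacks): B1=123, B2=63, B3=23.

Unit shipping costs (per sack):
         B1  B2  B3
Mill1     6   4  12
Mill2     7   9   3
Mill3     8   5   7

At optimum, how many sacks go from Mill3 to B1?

Solving gives:
  Mill1->B1: 61 sacks
  Mill2->B1: 50 sacks
  Mill2->B3: 23 sacks
  Mill3->B1: 12 sacks
  Mill3->B2: 63 sacks
Total cost = 1196.
So Mill3→B1 carries 12 sacks.

12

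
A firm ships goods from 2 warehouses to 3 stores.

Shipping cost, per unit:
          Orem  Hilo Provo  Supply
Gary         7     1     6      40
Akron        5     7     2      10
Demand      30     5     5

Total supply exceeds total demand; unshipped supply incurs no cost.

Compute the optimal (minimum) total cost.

One minimum-cost allocation:
  Gary–Orem: 25 × 7 = 175
  Gary–Hilo: 5 × 1 = 5
  Akron–Orem: 5 × 5 = 25
  Akron–Provo: 5 × 2 = 10
Total = 175 + 5 + 25 + 10 = 215.

215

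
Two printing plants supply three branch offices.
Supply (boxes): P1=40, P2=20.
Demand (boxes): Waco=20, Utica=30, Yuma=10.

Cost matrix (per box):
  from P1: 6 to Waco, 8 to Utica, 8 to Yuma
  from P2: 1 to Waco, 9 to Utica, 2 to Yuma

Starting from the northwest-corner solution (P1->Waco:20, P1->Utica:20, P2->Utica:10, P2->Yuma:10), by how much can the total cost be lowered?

Current plan cost = 20·6 + 20·8 + 10·9 + 10·2 = 390.
Optimal plan:
  P1–Waco: 10 boxes
  P1–Utica: 30 boxes
  P2–Waco: 10 boxes
  P2–Yuma: 10 boxes
Optimal cost = 330.
Saving = 390 − 330 = 60.

60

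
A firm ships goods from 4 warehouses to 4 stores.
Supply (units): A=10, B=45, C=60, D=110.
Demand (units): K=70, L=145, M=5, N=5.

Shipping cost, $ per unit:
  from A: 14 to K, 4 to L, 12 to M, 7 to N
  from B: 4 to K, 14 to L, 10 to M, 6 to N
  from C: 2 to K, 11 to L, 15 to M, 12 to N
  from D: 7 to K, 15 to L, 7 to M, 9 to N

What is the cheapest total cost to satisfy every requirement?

Optimal allocation:
  A->L: 10 × $4 = $40
  B->K: 40 × $4 = $160
  B->N: 5 × $6 = $30
  C->K: 30 × $2 = $60
  C->L: 30 × $11 = $330
  D->L: 105 × $15 = $1575
  D->M: 5 × $7 = $35
Total = 40 + 160 + 30 + 60 + 330 + 1575 + 35 = $2230.
(Supply check: A ships 10; B ships 45; C ships 60; D ships 110.)

2230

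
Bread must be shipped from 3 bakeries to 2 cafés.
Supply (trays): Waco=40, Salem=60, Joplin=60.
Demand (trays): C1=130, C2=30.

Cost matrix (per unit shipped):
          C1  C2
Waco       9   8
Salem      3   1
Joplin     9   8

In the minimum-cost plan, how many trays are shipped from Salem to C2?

30

The minimum-cost plan:
  Waco–C1: 40 trays
  Salem–C1: 30 trays
  Salem–C2: 30 trays
  Joplin–C1: 60 trays
Total cost = 1020.
So Salem→C2 carries 30 trays.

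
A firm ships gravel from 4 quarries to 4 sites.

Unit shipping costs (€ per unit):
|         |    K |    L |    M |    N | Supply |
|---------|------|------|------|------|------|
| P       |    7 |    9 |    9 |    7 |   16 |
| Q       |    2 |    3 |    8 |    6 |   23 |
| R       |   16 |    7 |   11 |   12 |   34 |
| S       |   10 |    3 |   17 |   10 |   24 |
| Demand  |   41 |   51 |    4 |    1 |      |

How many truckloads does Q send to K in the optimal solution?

Optimal shipments:
  P–K: 16 × €7 = €112
  Q–K: 23 × €2 = €46
  R–L: 29 × €7 = €203
  R–M: 4 × €11 = €44
  R–N: 1 × €12 = €12
  S–K: 2 × €10 = €20
  S–L: 22 × €3 = €66
Total cost = €503.
So Q→K carries 23 truckloads.

23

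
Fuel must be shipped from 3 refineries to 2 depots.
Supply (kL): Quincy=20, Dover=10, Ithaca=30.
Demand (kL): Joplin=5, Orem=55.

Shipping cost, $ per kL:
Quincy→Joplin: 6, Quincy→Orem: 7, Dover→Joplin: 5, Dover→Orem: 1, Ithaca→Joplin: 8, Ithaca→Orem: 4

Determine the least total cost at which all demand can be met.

265

Optimal allocation:
  Quincy→Joplin: 5 × $6 = $30
  Quincy→Orem: 15 × $7 = $105
  Dover→Orem: 10 × $1 = $10
  Ithaca→Orem: 30 × $4 = $120
Total = 30 + 105 + 10 + 120 = $265.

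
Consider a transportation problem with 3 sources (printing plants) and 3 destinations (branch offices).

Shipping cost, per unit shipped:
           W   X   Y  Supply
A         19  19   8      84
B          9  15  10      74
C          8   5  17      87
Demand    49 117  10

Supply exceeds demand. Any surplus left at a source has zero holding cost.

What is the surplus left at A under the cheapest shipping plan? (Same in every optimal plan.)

69

An optimal plan:
  A–X: 5 × 19 = 95
  A–Y: 10 × 8 = 80
  B–W: 49 × 9 = 441
  B–X: 25 × 15 = 375
  C–X: 87 × 5 = 435
Total cost = 1426.
A ships 15 of its 84, leaving 69.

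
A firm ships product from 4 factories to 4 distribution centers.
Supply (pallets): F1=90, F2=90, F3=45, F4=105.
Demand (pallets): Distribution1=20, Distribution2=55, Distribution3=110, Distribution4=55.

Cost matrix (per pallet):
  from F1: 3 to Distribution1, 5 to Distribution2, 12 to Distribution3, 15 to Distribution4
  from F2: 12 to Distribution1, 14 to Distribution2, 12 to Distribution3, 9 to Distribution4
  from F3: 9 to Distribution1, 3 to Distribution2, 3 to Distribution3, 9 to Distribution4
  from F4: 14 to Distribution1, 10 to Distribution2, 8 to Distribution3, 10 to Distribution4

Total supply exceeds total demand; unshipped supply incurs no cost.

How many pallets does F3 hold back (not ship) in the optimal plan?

An optimal plan:
  F1->Distribution1: 20 × 3 = 60
  F1->Distribution2: 55 × 5 = 275
  F2->Distribution4: 55 × 9 = 495
  F3->Distribution3: 45 × 3 = 135
  F4->Distribution3: 65 × 8 = 520
Total cost = 1485.
F3 ships 45 of its 45, leaving 0.

0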